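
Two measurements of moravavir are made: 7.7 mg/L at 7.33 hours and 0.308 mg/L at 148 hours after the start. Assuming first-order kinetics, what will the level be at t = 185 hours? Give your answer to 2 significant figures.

Over Δt = 148 − 7.33 = 140.67 hours, the level fell by a factor of 7.7/0.308 ≈ 25.
n = log₂(25) ≈ 4.6439 half-lives, so t½ = 140.67/4.6439 ≈ 30.292 hours.
From t = 148 to t = 185: 0.308 × (1/2)^((185−148)/30.292) ≈ 0.13209 mg/L.

0.13 mg/L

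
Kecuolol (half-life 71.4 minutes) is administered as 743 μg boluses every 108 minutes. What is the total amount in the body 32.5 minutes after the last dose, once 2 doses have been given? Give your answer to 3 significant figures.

The 2 doses were given 140.5, 32.5 minutes ago.
Total = 743·(1/2)^(140.5/71.4) + 743·(1/2)^(32.5/71.4)
      = 189.94 + 541.96 ≈ 731.9 μg.

732 μg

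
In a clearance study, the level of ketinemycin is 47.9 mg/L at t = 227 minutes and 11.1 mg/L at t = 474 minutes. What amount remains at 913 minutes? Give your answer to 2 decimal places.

0.83 mg/L

Over Δt = 474 − 227 = 247 minutes, the level fell by a factor of 47.9/11.1 ≈ 4.3153.
n = log₂(4.3153) ≈ 2.1095 half-lives, so t½ = 247/2.1095 ≈ 117.09 minutes.
From t = 474 to t = 913: 11.1 × (1/2)^((913−474)/117.09) ≈ 0.82546 mg/L.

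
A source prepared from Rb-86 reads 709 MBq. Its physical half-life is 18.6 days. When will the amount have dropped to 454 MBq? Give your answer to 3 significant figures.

Fraction remaining = 454/709 ≈ 0.64034.
n = log₂(709/454) = ln(1.5617)/ln 2 ≈ 0.64309 half-lives.
t = n × t½ = 0.64309 × 18.6 ≈ 11.962 days.

12.0 days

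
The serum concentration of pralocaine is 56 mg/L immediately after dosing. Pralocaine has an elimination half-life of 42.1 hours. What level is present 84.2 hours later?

14 mg/L

Elapsed time is 2 half-lives (84.2/42.1).
Each half-life halves the amount: 56 × (1/2)^2 = 56/4 = 14 mg/L.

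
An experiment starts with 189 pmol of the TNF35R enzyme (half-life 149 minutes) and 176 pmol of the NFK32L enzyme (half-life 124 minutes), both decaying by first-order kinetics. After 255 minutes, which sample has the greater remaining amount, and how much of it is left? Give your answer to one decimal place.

TNF35R enzyme: 189 × (1/2)^1.7114 ≈ 57.713 pmol.
NFK32L enzyme: 176 × (1/2)^2.0565 ≈ 42.312 pmol.
TNF35R enzyme has more remaining, at ≈ 57.713 pmol.

TNF35R enzyme, 57.7 pmol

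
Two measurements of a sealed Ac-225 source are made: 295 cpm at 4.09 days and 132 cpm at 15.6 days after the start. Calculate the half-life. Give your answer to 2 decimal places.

Over Δt = 15.6 − 4.09 = 11.51 days, the level fell by a factor of 295/132 ≈ 2.2348.
n = log₂(2.2348) ≈ 1.1602 half-lives, so t½ = 11.51/1.1602 ≈ 9.9209 days.

9.92 days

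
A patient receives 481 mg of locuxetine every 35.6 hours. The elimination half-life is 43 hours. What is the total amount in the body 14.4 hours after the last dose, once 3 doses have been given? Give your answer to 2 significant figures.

The 3 doses were given 85.6, 50, 14.4 hours ago.
Total = 481·(1/2)^(85.6/43) + 481·(1/2)^(50/43) + 481·(1/2)^(14.4/43)
      = 121.03 + 214.84 + 381.36 ≈ 717.23 mg.

720 mg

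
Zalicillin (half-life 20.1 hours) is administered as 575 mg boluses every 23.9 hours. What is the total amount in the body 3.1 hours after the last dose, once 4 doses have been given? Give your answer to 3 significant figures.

886 mg

The 4 doses were given 74.8, 50.9, 27, 3.1 hours ago.
Total = 575·(1/2)^(74.8/20.1) + 575·(1/2)^(50.9/20.1) + 575·(1/2)^(27/20.1) + 575·(1/2)^(3.1/20.1)
      = 43.593 + 99.394 + 226.62 + 516.7 ≈ 886.31 mg.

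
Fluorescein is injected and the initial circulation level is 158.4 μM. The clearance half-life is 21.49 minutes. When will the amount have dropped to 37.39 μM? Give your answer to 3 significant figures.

Fraction remaining = 37.39/158.4 ≈ 0.23605.
n = log₂(158.4/37.39) = ln(4.2364)/ln 2 ≈ 2.0828 half-lives.
t = n × t½ = 2.0828 × 21.49 ≈ 44.76 minutes.

44.8 minutes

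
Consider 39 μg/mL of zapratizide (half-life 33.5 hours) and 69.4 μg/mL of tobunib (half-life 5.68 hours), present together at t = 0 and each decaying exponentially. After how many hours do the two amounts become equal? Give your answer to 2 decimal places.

5.69 hours

Set 39·(1/2)^(t/33.5) = 69.4·(1/2)^(t/5.68).
Taking log₂: log₂(39/69.4) = t·(1/33.5 − 1/5.68).
log₂(0.56196) = -0.83146; 1/33.5 − 1/5.68 = -0.14621.
t = -0.83146 / -0.14621 ≈ 5.6869 hours.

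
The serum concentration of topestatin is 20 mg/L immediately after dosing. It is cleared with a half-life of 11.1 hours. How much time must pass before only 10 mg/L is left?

10/20 = 1/2, so 1 half-life has elapsed.
t = 1 × 11.1 = 11.1 hours.

11.1 hours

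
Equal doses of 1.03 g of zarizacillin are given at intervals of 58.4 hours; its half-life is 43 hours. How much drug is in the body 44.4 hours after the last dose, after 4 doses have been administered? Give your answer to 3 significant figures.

0.806 g

The 4 doses were given 219.6, 161.2, 102.8, 44.4 hours ago.
Total = 1.03·(1/2)^(219.6/43) + 1.03·(1/2)^(161.2/43) + 1.03·(1/2)^(102.8/43) + 1.03·(1/2)^(44.4/43)
      = 0.029887 + 0.076617 + 0.19641 + 0.50351 ≈ 0.80642 g.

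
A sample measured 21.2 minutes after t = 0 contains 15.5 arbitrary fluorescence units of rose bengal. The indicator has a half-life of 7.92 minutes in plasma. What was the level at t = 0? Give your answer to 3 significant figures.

Number of half-lives elapsed: n = 21.2/7.92 ≈ 2.6768.
A₀ = A × 2^n = 15.5 × 2^2.6768 = 15.5 × 6.3942 ≈ 99.11 arbitrary fluorescence units.

99.1 arbitrary fluorescence units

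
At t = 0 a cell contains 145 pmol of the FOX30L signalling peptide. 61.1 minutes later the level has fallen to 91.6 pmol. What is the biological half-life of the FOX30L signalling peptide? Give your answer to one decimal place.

A/A₀ = 91.6/145 ≈ 0.63172.
n = log₂(1.583) ≈ 0.66263 half-lives elapsed in 61.1 minutes.
t½ = 61.1/0.66263 ≈ 92.208 minutes.

92.2 minutes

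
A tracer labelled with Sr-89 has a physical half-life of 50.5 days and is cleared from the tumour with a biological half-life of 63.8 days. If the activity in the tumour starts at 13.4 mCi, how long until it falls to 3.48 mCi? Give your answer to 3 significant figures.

54.8 days

1/t_eff = 1/t_phys + 1/t_biol = 1/50.5 + 1/63.8 = 0.035476 per day.
t_eff = 50.5 × 63.8 / (50.5 + 63.8) ≈ 28.188 days.
n = log₂(13.4/3.48) ≈ 1.9451; t = 1.9451 × 28.188 ≈ 54.828 days.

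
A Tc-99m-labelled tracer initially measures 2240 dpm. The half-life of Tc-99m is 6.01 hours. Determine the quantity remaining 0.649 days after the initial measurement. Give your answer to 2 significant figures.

Convert the elapsed time: 0.649 days = 15.576 hours.
Number of half-lives: n = 15.576/6.01 ≈ 2.5917.
Remaining = 2240 × (1/2)^2.5917 = 2240 × 0.16589 ≈ 371.6 dpm.

370 dpm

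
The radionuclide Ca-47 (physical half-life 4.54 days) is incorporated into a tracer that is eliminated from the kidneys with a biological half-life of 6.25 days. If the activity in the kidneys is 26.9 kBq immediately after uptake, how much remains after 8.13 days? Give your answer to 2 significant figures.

3.2 kBq

1/t_eff = 1/t_phys + 1/t_biol = 1/4.54 + 1/6.25 = 0.38026 per day.
t_eff = 4.54 × 6.25 / (4.54 + 6.25) ≈ 2.6297 days.
Remaining = 26.9 × (1/2)^(8.13/2.6297) = 26.9 × (1/2)^3.0915 ≈ 3.1558 kBq.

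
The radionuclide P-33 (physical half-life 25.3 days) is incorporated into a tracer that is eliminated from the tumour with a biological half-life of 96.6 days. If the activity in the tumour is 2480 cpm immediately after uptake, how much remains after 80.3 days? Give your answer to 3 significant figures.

1/t_eff = 1/t_phys + 1/t_biol = 1/25.3 + 1/96.6 = 0.049878 per day.
t_eff = 25.3 × 96.6 / (25.3 + 96.6) ≈ 20.049 days.
Remaining = 2480 × (1/2)^(80.3/20.049) = 2480 × (1/2)^4.0052 ≈ 154.44 cpm.

154 cpm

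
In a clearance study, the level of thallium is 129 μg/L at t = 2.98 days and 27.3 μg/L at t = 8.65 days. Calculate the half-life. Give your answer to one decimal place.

2.5 days

Over Δt = 8.65 − 2.98 = 5.67 days, the level fell by a factor of 129/27.3 ≈ 4.7253.
n = log₂(4.7253) ≈ 2.2404 half-lives, so t½ = 5.67/2.2404 ≈ 2.5308 days.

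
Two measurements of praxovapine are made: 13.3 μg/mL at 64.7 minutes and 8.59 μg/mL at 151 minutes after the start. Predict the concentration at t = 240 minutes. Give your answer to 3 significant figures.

Over Δt = 151 − 64.7 = 86.3 minutes, the level fell by a factor of 13.3/8.59 ≈ 1.5483.
n = log₂(1.5483) ≈ 0.6307 half-lives, so t½ = 86.3/0.6307 ≈ 136.83 minutes.
From t = 151 to t = 240: 8.59 × (1/2)^((240−151)/136.83) ≈ 5.4726 μg/mL.

5.47 μg/mL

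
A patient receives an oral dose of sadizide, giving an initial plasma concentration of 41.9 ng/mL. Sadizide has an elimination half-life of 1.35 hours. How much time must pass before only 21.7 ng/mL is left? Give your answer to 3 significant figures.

1.28 hours

Fraction remaining = 21.7/41.9 ≈ 0.5179.
n = log₂(41.9/21.7) = ln(1.9309)/ln 2 ≈ 0.94926 half-lives.
t = n × t½ = 0.94926 × 1.35 ≈ 1.2815 hours.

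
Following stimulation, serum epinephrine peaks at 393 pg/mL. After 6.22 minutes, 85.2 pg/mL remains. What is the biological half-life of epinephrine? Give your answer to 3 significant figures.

2.82 minutes

A/A₀ = 85.2/393 ≈ 0.21679.
n = log₂(4.6127) ≈ 2.2056 half-lives elapsed in 6.22 minutes.
t½ = 6.22/2.2056 ≈ 2.8201 minutes.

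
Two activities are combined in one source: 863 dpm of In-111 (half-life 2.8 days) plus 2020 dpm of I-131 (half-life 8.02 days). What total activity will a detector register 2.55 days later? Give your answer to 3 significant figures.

In-111: 863 × (1/2)^(2.55/2.8) = 863 × (1/2)^0.91071 ≈ 459.05 dpm.
I-131: 2020 × (1/2)^(2.55/8.02) = 2020 × (1/2)^0.31796 ≈ 1620.5 dpm.
Total = 459.05 + 1620.5 ≈ 2079.5 dpm.

2080 dpm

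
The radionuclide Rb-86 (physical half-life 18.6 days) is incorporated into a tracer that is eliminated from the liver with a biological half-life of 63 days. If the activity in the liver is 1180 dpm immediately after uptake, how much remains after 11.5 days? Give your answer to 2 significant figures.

680 dpm

1/t_eff = 1/t_phys + 1/t_biol = 1/18.6 + 1/63 = 0.069636 per day.
t_eff = 18.6 × 63 / (18.6 + 63) ≈ 14.36 days.
Remaining = 1180 × (1/2)^(11.5/14.36) = 1180 × (1/2)^0.80082 ≈ 677.35 dpm.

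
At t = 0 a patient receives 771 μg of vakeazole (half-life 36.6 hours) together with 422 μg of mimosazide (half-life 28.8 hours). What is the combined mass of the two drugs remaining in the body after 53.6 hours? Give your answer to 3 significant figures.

vakeazole: 771 × (1/2)^(53.6/36.6) = 771 × (1/2)^1.4645 ≈ 279.38 μg.
mimosazide: 422 × (1/2)^(53.6/28.8) = 422 × (1/2)^1.8611 ≈ 116.16 μg.
Total = 279.38 + 116.16 ≈ 395.55 μg.

396 μg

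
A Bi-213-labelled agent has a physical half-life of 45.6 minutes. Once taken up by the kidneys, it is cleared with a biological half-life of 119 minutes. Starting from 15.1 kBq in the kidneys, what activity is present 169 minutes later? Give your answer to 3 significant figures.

0.432 kBq

1/t_eff = 1/t_phys + 1/t_biol = 1/45.6 + 1/119 = 0.030333 per minute.
t_eff = 45.6 × 119 / (45.6 + 119) ≈ 32.967 minutes.
Remaining = 15.1 × (1/2)^(169/32.967) = 15.1 × (1/2)^5.1263 ≈ 0.43232 kBq.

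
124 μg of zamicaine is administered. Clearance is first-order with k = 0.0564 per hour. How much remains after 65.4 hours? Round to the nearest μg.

3 μg

t½ = ln 2 / k = 0.69315 / 0.0564 ≈ 12.29 hours.
Number of half-lives: n = 65.4/12.29 ≈ 5.3215.
Remaining = 124 × (1/2)^5.3215 = 124 × 0.025008 ≈ 3.101 μg.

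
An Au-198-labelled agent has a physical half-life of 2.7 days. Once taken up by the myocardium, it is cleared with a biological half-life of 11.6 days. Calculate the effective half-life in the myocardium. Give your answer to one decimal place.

1/t_eff = 1/t_phys + 1/t_biol = 1/2.7 + 1/11.6 = 0.45658 per day.
t_eff = 2.7 × 11.6 / (2.7 + 11.6) ≈ 2.1902 days.

2.2 days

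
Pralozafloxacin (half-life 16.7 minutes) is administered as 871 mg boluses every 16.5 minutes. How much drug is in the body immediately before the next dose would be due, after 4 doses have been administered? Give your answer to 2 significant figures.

The 4 doses were given 66, 49.5, 33, 16.5 minutes ago.
Total = 871·(1/2)^(66/16.7) + 871·(1/2)^(49.5/16.7) + 871·(1/2)^(33/16.7) + 871·(1/2)^(16.5/16.7)
      = 56.275 + 111.62 + 221.4 + 439.13 ≈ 828.42 mg.

830 mg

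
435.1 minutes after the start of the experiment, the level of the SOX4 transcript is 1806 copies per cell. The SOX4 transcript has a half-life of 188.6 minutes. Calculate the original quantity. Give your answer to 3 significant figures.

8940 copies per cell

Number of half-lives elapsed: n = 435.1/188.6 ≈ 2.307.
A₀ = A × 2^n = 1806 × 2^2.307 = 1806 × 4.9485 ≈ 8937 copies per cell.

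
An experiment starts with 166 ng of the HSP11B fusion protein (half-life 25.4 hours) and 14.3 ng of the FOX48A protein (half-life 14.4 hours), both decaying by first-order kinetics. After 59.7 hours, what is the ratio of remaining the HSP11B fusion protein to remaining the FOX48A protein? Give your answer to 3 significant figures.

40.3

HSP11B fusion protein: 166 × (1/2)^(59.7/25.4) = 166 × (1/2)^2.3504 ≈ 32.551 ng.
FOX48A protein: 14.3 × (1/2)^(59.7/14.4) = 14.3 × (1/2)^4.1458 ≈ 0.80782 ng.
Ratio ≈ 32.551 / 0.80782 ≈ 40.295.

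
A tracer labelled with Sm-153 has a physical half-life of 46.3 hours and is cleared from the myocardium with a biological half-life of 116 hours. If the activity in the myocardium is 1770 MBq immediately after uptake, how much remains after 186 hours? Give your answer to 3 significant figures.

36.0 MBq

1/t_eff = 1/t_phys + 1/t_biol = 1/46.3 + 1/116 = 0.030219 per hour.
t_eff = 46.3 × 116 / (46.3 + 116) ≈ 33.092 hours.
Remaining = 1770 × (1/2)^(186/33.092) = 1770 × (1/2)^5.6207 ≈ 35.972 MBq.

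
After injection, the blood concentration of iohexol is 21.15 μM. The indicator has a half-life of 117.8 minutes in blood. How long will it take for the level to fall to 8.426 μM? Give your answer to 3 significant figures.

156 minutes

Fraction remaining = 8.426/21.15 ≈ 0.39839.
n = log₂(21.15/8.426) = ln(2.5101)/ln 2 ≈ 1.3277 half-lives.
t = n × t½ = 1.3277 × 117.8 ≈ 156.41 minutes.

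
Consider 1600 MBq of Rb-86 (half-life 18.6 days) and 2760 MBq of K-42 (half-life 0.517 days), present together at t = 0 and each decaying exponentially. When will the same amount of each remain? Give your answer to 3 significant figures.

0.418 days

Set 1600·(1/2)^(t/18.6) = 2760·(1/2)^(t/0.517).
Taking log₂: log₂(1600/2760) = t·(1/18.6 − 1/0.517).
log₂(0.57971) = -0.7866; 1/18.6 − 1/0.517 = -1.8805.
t = -0.7866 / -1.8805 ≈ 0.4183 days.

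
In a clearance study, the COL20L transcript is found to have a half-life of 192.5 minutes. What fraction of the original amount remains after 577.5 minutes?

n = 577.5/192.5 ≈ 3 half-lives.
Fraction remaining = (1/2)^3 ≈ 0.125.

0.125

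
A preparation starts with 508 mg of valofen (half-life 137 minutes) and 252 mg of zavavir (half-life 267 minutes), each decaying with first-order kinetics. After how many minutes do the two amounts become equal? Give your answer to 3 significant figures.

Set 508·(1/2)^(t/137) = 252·(1/2)^(t/267).
Taking log₂: log₂(508/252) = t·(1/137 − 1/267).
log₂(2.0159) = 1.0114; 1/137 − 1/267 = 0.003554.
t = 1.0114 / 0.003554 ≈ 284.59 minutes.

285 minutes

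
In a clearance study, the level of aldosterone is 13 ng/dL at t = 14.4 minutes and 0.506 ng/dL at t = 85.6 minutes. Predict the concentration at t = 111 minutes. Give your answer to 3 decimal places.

Over Δt = 85.6 − 14.4 = 71.2 minutes, the level fell by a factor of 13/0.506 ≈ 25.692.
n = log₂(25.692) ≈ 4.6832 half-lives, so t½ = 71.2/4.6832 ≈ 15.203 minutes.
From t = 85.6 to t = 111: 0.506 × (1/2)^((111−85.6)/15.203) ≈ 0.15893 ng/dL.

0.159 ng/dL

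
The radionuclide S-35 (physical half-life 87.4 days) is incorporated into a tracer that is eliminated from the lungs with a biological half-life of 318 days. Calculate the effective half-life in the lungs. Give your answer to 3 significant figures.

68.6 days

1/t_eff = 1/t_phys + 1/t_biol = 1/87.4 + 1/318 = 0.014586 per day.
t_eff = 87.4 × 318 / (87.4 + 318) ≈ 68.557 days.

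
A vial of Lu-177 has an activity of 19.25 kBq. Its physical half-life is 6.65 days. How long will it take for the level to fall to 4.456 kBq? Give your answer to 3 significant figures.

14.0 days

Fraction remaining = 4.456/19.25 ≈ 0.23148.
n = log₂(19.25/4.456) = ln(4.32)/ln 2 ≈ 2.111 half-lives.
t = n × t½ = 2.111 × 6.65 ≈ 14.038 days.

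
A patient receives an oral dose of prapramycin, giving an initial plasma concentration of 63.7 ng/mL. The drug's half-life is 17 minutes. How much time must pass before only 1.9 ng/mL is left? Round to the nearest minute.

86 minutes

Fraction remaining = 1.9/63.7 ≈ 0.029827.
n = log₂(63.7/1.9) = ln(33.526)/ln 2 ≈ 5.0672 half-lives.
t = n × t½ = 5.0672 × 17 ≈ 86.143 minutes.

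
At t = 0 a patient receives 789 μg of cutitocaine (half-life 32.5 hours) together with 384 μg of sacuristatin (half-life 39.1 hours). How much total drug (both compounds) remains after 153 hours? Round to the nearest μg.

56 μg

cutitocaine: 789 × (1/2)^(153/32.5) = 789 × (1/2)^4.7077 ≈ 30.194 μg.
sacuristatin: 384 × (1/2)^(153/39.1) = 384 × (1/2)^3.913 ≈ 25.491 μg.
Total = 30.194 + 25.491 ≈ 55.685 μg.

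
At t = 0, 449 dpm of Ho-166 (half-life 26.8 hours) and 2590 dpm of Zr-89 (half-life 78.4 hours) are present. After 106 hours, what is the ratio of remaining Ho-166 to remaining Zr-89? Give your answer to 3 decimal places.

0.029

Ho-166: 449 × (1/2)^(106/26.8) = 449 × (1/2)^3.9552 ≈ 28.947 dpm.
Zr-89: 2590 × (1/2)^(106/78.4) = 2590 × (1/2)^1.352 ≈ 1014.6 dpm.
Ratio ≈ 28.947 / 1014.6 ≈ 0.028531.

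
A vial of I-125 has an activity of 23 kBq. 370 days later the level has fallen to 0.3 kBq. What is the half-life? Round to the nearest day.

A/A₀ = 0.3/23 ≈ 0.013043.
n = log₂(76.667) ≈ 6.2605 half-lives elapsed in 370 days.
t½ = 370/6.2605 ≈ 59.1 days.

59 days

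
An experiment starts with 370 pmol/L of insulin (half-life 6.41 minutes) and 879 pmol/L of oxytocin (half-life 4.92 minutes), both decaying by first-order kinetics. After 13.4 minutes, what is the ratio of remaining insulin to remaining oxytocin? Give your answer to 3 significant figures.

insulin: 370 × (1/2)^(13.4/6.41) = 370 × (1/2)^2.0905 ≈ 86.877 pmol/L.
oxytocin: 879 × (1/2)^(13.4/4.92) = 879 × (1/2)^2.7236 ≈ 133.08 pmol/L.
Ratio ≈ 86.877 / 133.08 ≈ 0.65282.

0.653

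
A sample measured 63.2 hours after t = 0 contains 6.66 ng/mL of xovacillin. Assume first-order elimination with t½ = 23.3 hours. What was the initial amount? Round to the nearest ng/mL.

Number of half-lives elapsed: n = 63.2/23.3 ≈ 2.7124.
A₀ = A × 2^n = 6.66 × 2^2.7124 = 6.66 × 6.5543 ≈ 43.652 ng/mL.

44 ng/mL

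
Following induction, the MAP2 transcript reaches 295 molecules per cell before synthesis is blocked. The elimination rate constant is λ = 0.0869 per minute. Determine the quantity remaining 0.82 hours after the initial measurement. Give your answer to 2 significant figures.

t½ = ln 2 / λ = 0.69315 / 0.0869 ≈ 7.9764 minutes.
Convert the elapsed time: 0.82 hours = 49.2 minutes.
Number of half-lives: n = 49.2/7.9764 ≈ 6.1682.
Remaining = 295 × (1/2)^6.1682 = 295 × 0.013905 ≈ 4.1021 molecules per cell.

4.1 molecules per cell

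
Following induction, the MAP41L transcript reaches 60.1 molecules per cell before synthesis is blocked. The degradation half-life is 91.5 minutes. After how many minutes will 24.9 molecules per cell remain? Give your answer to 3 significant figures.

Fraction remaining = 24.9/60.1 ≈ 0.41431.
n = log₂(60.1/24.9) = ln(2.4137)/ln 2 ≈ 1.2712 half-lives.
t = n × t½ = 1.2712 × 91.5 ≈ 116.32 minutes.

116 minutes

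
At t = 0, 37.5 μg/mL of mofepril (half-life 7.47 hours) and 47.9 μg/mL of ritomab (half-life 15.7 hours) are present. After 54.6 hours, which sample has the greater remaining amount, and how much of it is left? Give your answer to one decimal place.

mofepril: 37.5 × (1/2)^7.3092 ≈ 0.23645 μg/mL.
ritomab: 47.9 × (1/2)^3.4777 ≈ 4.2997 μg/mL.
Ritomab has more remaining, at ≈ 4.2997 μg/mL.

ritomab, 4.3 μg/mL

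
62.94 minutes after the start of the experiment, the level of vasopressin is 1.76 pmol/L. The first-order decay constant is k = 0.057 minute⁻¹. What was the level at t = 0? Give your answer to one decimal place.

t½ = ln 2 / k = 0.69315 / 0.057 ≈ 12.16 minutes.
Number of half-lives elapsed: n = 62.94/12.16 ≈ 5.1758.
A₀ = A × 2^n = 1.76 × 2^5.1758 = 1.76 × 36.146 ≈ 63.618 pmol/L.

63.6 pmol/L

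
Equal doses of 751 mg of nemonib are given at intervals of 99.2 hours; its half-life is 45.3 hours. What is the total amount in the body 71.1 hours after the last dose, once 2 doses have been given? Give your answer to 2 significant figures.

310 mg

The 2 doses were given 170.3, 71.1 hours ago.
Total = 751·(1/2)^(170.3/45.3) + 751·(1/2)^(71.1/45.3)
      = 55.457 + 253.02 ≈ 308.48 mg.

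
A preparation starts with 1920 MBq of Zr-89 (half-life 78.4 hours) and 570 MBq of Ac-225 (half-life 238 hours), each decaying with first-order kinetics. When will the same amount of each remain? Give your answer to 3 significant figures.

205 hours

Set 1920·(1/2)^(t/78.4) = 570·(1/2)^(t/238).
Taking log₂: log₂(1920/570) = t·(1/78.4 − 1/238).
log₂(3.3684) = 1.7521; 1/78.4 − 1/238 = 0.0085534.
t = 1.7521 / 0.0085534 ≈ 204.84 hours.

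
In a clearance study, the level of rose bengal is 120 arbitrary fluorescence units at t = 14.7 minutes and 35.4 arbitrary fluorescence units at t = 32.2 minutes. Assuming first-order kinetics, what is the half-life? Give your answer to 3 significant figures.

Over Δt = 32.2 − 14.7 = 17.5 minutes, the level fell by a factor of 120/35.4 ≈ 3.3898.
n = log₂(3.3898) ≈ 1.7612 half-lives, so t½ = 17.5/1.7612 ≈ 9.9363 minutes.

9.94 minutes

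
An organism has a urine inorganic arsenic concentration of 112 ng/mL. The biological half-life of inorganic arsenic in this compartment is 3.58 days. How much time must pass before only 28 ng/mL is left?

7.16 days

28/112 = 1/4, so 2 half-lives have elapsed.
t = 2 × 3.58 = 7.16 days.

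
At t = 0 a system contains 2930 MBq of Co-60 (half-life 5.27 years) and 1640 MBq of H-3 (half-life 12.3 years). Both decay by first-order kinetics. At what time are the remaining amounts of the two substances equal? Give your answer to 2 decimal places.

7.72 years

Set 2930·(1/2)^(t/5.27) = 1640·(1/2)^(t/12.3).
Taking log₂: log₂(2930/1640) = t·(1/5.27 − 1/12.3).
log₂(1.7866) = 0.8372; 1/5.27 − 1/12.3 = 0.10845.
t = 0.8372 / 0.10845 ≈ 7.7196 years.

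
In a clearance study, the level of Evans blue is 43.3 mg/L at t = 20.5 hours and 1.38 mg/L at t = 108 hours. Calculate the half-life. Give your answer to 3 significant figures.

17.6 hours

Over Δt = 108 − 20.5 = 87.5 hours, the level fell by a factor of 43.3/1.38 ≈ 31.377.
n = log₂(31.377) ≈ 4.9716 half-lives, so t½ = 87.5/4.9716 ≈ 17.6 hours.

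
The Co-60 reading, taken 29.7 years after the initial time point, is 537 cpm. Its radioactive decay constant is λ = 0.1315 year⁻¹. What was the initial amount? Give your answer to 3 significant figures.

t½ = ln 2 / λ = 0.69315 / 0.1315 ≈ 5.2711 years.
Number of half-lives elapsed: n = 29.7/5.2711 ≈ 5.6345.
A₀ = A × 2^n = 537 × 2^5.6345 = 537 × 49.677 ≈ 26677 cpm.

26700 cpm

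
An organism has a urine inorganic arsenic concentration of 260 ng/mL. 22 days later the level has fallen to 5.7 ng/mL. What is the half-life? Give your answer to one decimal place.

4.0 days

A/A₀ = 5.7/260 ≈ 0.021923.
n = log₂(45.614) ≈ 5.5114 half-lives elapsed in 22 days.
t½ = 22/5.5114 ≈ 3.9917 days.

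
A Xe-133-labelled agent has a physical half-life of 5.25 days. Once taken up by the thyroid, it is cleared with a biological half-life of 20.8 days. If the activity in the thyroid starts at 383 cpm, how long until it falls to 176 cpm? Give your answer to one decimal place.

4.7 days

1/t_eff = 1/t_phys + 1/t_biol = 1/5.25 + 1/20.8 = 0.23855 per day.
t_eff = 5.25 × 20.8 / (5.25 + 20.8) ≈ 4.1919 days.
n = log₂(383/176) ≈ 1.1218; t = 1.1218 × 4.1919 ≈ 4.7024 days.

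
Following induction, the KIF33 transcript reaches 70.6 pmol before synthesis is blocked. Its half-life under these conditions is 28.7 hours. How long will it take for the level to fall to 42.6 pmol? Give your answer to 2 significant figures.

21 hours

Fraction remaining = 42.6/70.6 ≈ 0.6034.
n = log₂(70.6/42.6) = ln(1.6573)/ln 2 ≈ 0.72881 half-lives.
t = n × t½ = 0.72881 × 28.7 ≈ 20.917 hours.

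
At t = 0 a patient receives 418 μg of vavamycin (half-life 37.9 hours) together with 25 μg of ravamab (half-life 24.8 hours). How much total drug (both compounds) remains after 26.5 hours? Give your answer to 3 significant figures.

vavamycin: 418 × (1/2)^(26.5/37.9) = 418 × (1/2)^0.69921 ≈ 257.45 μg.
ravamab: 25 × (1/2)^(26.5/24.8) = 25 × (1/2)^1.0685 ≈ 11.92 μg.
Total = 257.45 + 11.92 ≈ 269.37 μg.

269 μg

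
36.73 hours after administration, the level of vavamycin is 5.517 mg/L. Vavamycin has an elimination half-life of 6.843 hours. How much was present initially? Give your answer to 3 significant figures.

228 mg/L

Number of half-lives elapsed: n = 36.73/6.843 ≈ 5.3675.
A₀ = A × 2^n = 5.517 × 2^5.3675 = 5.517 × 41.285 ≈ 227.77 mg/L.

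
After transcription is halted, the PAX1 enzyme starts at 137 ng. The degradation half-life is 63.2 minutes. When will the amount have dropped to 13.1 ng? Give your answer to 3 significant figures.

Fraction remaining = 13.1/137 ≈ 0.09562.
n = log₂(137/13.1) = ln(10.458)/ln 2 ≈ 3.3865 half-lives.
t = n × t½ = 3.3865 × 63.2 ≈ 214.03 minutes.

214 minutes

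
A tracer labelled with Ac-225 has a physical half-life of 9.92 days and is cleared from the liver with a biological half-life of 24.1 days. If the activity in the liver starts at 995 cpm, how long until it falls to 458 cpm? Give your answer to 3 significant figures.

7.87 days

1/t_eff = 1/t_phys + 1/t_biol = 1/9.92 + 1/24.1 = 0.1423 per day.
t_eff = 9.92 × 24.1 / (9.92 + 24.1) ≈ 7.0274 days.
n = log₂(995/458) ≈ 1.1193; t = 1.1193 × 7.0274 ≈ 7.8661 days.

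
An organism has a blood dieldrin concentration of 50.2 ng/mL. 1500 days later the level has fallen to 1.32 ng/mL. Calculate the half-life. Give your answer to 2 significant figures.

A/A₀ = 1.32/50.2 ≈ 0.026295.
n = log₂(38.03) ≈ 5.2491 half-lives elapsed in 1500 days.
t½ = 1500/5.2491 ≈ 285.76 days.

290 days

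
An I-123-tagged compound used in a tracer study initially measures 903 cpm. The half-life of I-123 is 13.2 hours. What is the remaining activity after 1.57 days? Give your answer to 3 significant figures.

125 cpm

Convert the elapsed time: 1.57 days = 37.68 hours.
Number of half-lives: n = 37.68/13.2 ≈ 2.8545.
Remaining = 903 × (1/2)^2.8545 = 903 × 0.13826 ≈ 124.85 cpm.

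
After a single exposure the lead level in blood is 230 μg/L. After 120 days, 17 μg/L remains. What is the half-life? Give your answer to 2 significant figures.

A/A₀ = 17/230 ≈ 0.073913.
n = log₂(13.529) ≈ 3.758 half-lives elapsed in 120 days.
t½ = 120/3.758 ≈ 31.932 days.

32 days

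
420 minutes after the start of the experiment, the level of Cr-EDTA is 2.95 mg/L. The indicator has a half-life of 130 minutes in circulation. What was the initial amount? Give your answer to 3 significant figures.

Number of half-lives elapsed: n = 420/130 ≈ 3.2308.
A₀ = A × 2^n = 2.95 × 2^3.2308 = 2.95 × 9.3877 ≈ 27.694 mg/L.

27.7 mg/L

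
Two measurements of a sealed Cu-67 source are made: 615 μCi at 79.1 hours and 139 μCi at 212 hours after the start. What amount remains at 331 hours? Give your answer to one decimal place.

36.7 μCi

Over Δt = 212 − 79.1 = 132.9 hours, the level fell by a factor of 615/139 ≈ 4.4245.
n = log₂(4.4245) ≈ 2.1455 half-lives, so t½ = 132.9/2.1455 ≈ 61.944 hours.
From t = 212 to t = 331: 139 × (1/2)^((331−212)/61.944) ≈ 36.703 μCi.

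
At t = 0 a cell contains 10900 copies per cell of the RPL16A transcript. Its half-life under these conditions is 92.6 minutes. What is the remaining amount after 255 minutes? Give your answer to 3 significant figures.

Number of half-lives: n = 255/92.6 ≈ 2.7538.
Remaining = 10900 × (1/2)^2.7538 = 10900 × 0.14826 ≈ 1616.1 copies per cell.

1620 copies per cell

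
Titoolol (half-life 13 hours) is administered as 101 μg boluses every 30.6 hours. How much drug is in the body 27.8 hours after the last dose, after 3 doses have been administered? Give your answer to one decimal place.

28.3 μg

The 3 doses were given 89, 58.4, 27.8 hours ago.
Total = 101·(1/2)^(89/13) + 101·(1/2)^(58.4/13) + 101·(1/2)^(27.8/13)
      = 0.87786 + 4.4875 + 22.939 ≈ 28.305 μg.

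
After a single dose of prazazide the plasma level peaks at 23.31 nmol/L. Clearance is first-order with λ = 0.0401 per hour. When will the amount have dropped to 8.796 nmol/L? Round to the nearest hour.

24 hours

t½ = ln 2 / λ = 0.69315 / 0.0401 ≈ 17.285 hours.
Fraction remaining = 8.796/23.31 ≈ 0.37735.
n = log₂(23.31/8.796) = ln(2.6501)/ln 2 ≈ 1.406 half-lives.
t = n × t½ = 1.406 × 17.285 ≈ 24.304 hours.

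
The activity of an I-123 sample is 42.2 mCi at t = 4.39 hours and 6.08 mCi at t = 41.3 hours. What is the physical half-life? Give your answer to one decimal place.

13.2 hours

Over Δt = 41.3 − 4.39 = 36.91 hours, the level fell by a factor of 42.2/6.08 ≈ 6.9408.
n = log₂(6.9408) ≈ 2.7951 half-lives, so t½ = 36.91/2.7951 ≈ 13.205 hours.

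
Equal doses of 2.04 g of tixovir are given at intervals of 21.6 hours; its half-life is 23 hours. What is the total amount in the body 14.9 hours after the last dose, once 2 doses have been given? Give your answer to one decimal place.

The 2 doses were given 36.5, 14.9 hours ago.
Total = 2.04·(1/2)^(36.5/23) + 2.04·(1/2)^(14.9/23)
      = 0.67906 + 1.302 ≈ 1.9811 g.

2.0 g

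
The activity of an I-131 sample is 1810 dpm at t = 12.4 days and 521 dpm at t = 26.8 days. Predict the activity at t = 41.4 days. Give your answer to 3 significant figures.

147 dpm

Over Δt = 26.8 − 12.4 = 14.4 days, the level fell by a factor of 1810/521 ≈ 3.4741.
n = log₂(3.4741) ≈ 1.7966 half-lives, so t½ = 14.4/1.7966 ≈ 8.015 days.
From t = 26.8 to t = 41.4: 521 × (1/2)^((41.4−26.8)/8.015) ≈ 147.4 dpm.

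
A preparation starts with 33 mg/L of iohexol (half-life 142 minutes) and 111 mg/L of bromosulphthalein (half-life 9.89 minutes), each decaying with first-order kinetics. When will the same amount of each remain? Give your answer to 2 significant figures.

19 minutes

Set 33·(1/2)^(t/142) = 111·(1/2)^(t/9.89).
Taking log₂: log₂(33/111) = t·(1/142 − 1/9.89).
log₂(0.2973) = -1.75; 1/142 − 1/9.89 = -0.09407.
t = -1.75 / -0.09407 ≈ 18.603 minutes.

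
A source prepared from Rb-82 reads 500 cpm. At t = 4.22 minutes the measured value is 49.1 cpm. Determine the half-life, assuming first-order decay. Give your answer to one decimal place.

1.3 minutes

A/A₀ = 49.1/500 ≈ 0.0982.
n = log₂(10.183) ≈ 3.3481 half-lives elapsed in 4.22 minutes.
t½ = 4.22/3.3481 ≈ 1.2604 minutes.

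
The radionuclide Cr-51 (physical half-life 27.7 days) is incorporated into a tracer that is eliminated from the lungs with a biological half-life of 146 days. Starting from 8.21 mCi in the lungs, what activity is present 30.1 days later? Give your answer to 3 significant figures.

1/t_eff = 1/t_phys + 1/t_biol = 1/27.7 + 1/146 = 0.04295 per day.
t_eff = 27.7 × 146 / (27.7 + 146) ≈ 23.283 days.
Remaining = 8.21 × (1/2)^(30.1/23.283) = 8.21 × (1/2)^1.2928 ≈ 3.351 mCi.

3.35 mCi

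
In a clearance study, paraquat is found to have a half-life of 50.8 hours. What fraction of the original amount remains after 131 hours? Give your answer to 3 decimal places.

0.167

n = 131/50.8 ≈ 2.5787 half-lives.
Fraction remaining = (1/2)^2.5787 ≈ 0.16739.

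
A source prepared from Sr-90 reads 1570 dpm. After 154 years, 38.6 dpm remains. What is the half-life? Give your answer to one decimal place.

28.8 years

A/A₀ = 38.6/1570 ≈ 0.024586.
n = log₂(40.674) ≈ 5.346 half-lives elapsed in 154 years.
t½ = 154/5.346 ≈ 28.806 years.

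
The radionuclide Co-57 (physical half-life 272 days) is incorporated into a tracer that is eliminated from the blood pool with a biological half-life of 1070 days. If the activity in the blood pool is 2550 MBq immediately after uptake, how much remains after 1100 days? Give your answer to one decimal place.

75.8 MBq

1/t_eff = 1/t_phys + 1/t_biol = 1/272 + 1/1070 = 0.0046111 per day.
t_eff = 272 × 1070 / (272 + 1070) ≈ 216.87 days.
Remaining = 2550 × (1/2)^(1100/216.87) = 2550 × (1/2)^5.0722 ≈ 75.8 MBq.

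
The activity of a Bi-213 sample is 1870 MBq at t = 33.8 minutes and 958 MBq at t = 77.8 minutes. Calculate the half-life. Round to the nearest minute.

46 minutes

Over Δt = 77.8 − 33.8 = 44 minutes, the level fell by a factor of 1870/958 ≈ 1.952.
n = log₂(1.952) ≈ 0.96494 half-lives, so t½ = 44/0.96494 ≈ 45.599 minutes.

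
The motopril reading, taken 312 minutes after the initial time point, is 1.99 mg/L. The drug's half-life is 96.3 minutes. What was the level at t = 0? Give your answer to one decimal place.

18.8 mg/L

Number of half-lives elapsed: n = 312/96.3 ≈ 3.2399.
A₀ = A × 2^n = 1.99 × 2^3.2399 = 1.99 × 9.4471 ≈ 18.8 mg/L.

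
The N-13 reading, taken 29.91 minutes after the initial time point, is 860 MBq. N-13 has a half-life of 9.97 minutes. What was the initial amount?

Number of half-lives elapsed: n = 29.91/9.97 ≈ 3.
A₀ = A × 2^n = 860 × 2^3 = 860 × 8 ≈ 6880 MBq.

6880 MBq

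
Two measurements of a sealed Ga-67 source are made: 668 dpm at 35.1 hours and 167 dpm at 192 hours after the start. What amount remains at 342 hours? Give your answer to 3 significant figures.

44.4 dpm

Over Δt = 192 − 35.1 = 156.9 hours, the level fell by a factor of 668/167 ≈ 4.
n = log₂(4) ≈ 2 half-lives, so t½ = 156.9/2 ≈ 78.45 hours.
From t = 192 to t = 342: 167 × (1/2)^((342−192)/78.45) ≈ 44.374 dpm.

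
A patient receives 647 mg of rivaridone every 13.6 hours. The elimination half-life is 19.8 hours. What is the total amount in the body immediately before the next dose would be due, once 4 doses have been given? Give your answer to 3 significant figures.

903 mg

The 4 doses were given 54.4, 40.8, 27.2, 13.6 hours ago.
Total = 647·(1/2)^(54.4/19.8) + 647·(1/2)^(40.8/19.8) + 647·(1/2)^(27.2/19.8) + 647·(1/2)^(13.6/19.8)
      = 96.346 + 155.1 + 249.67 + 401.92 ≈ 903.03 mg.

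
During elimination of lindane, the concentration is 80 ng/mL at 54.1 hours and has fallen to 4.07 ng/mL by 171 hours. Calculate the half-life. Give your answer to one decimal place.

Over Δt = 171 − 54.1 = 116.9 hours, the level fell by a factor of 80/4.07 ≈ 19.656.
n = log₂(19.656) ≈ 4.2969 half-lives, so t½ = 116.9/4.2969 ≈ 27.206 hours.

27.2 hours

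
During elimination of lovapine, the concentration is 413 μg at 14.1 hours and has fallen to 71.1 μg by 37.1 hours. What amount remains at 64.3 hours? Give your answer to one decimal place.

Over Δt = 37.1 − 14.1 = 23 hours, the level fell by a factor of 413/71.1 ≈ 5.8087.
n = log₂(5.8087) ≈ 2.5382 half-lives, so t½ = 23/2.5382 ≈ 9.0615 hours.
From t = 37.1 to t = 64.3: 71.1 × (1/2)^((64.3−37.1)/9.0615) ≈ 8.8769 μg.

8.9 μg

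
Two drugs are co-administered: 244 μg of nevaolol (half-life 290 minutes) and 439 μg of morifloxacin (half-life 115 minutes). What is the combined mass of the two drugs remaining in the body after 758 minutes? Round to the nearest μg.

44 μg

nevaolol: 244 × (1/2)^(758/290) = 244 × (1/2)^2.6138 ≈ 39.862 μg.
morifloxacin: 439 × (1/2)^(758/115) = 439 × (1/2)^6.5913 ≈ 4.5529 μg.
Total = 39.862 + 4.5529 ≈ 44.415 μg.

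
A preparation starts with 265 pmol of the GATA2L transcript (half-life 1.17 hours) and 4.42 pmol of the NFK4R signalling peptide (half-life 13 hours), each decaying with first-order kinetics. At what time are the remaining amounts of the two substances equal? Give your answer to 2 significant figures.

7.6 hours

Set 265·(1/2)^(t/1.17) = 4.42·(1/2)^(t/13).
Taking log₂: log₂(265/4.42) = t·(1/1.17 − 1/13).
log₂(59.955) = 5.9058; 1/1.17 − 1/13 = 0.77778.
t = 5.9058 / 0.77778 ≈ 7.5932 hours.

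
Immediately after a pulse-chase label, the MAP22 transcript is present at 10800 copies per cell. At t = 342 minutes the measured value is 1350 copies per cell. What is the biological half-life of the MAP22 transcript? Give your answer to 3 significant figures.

114 minutes

A/A₀ = 1350/10800 ≈ 0.125.
n = log₂(8) ≈ 3 half-lives elapsed in 342 minutes.
t½ = 342/3 ≈ 114 minutes.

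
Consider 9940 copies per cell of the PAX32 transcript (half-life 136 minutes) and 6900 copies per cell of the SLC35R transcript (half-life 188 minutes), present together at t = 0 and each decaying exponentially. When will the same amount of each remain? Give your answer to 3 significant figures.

259 minutes

Set 9940·(1/2)^(t/136) = 6900·(1/2)^(t/188).
Taking log₂: log₂(9940/6900) = t·(1/136 − 1/188).
log₂(1.4406) = 0.52665; 1/136 − 1/188 = 0.0020338.
t = 0.52665 / 0.0020338 ≈ 258.95 minutes.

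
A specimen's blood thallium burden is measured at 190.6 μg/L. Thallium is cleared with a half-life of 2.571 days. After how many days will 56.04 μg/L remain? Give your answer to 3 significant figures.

Fraction remaining = 56.04/190.6 ≈ 0.29402.
n = log₂(190.6/56.04) = ln(3.4011)/ln 2 ≈ 1.766 half-lives.
t = n × t½ = 1.766 × 2.571 ≈ 4.5404 days.

4.54 days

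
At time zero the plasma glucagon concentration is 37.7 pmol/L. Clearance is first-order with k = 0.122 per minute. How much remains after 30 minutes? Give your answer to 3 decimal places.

t½ = ln 2 / k = 0.69315 / 0.122 ≈ 5.6815 minutes.
Number of half-lives: n = 30/5.6815 ≈ 5.2803.
Remaining = 37.7 × (1/2)^5.2803 = 37.7 × 0.025733 ≈ 0.97012 pmol/L.

0.970 pmol/L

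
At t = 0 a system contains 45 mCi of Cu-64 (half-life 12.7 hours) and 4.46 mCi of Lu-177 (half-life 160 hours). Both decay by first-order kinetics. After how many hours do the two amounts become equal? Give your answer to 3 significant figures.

46.0 hours

Set 45·(1/2)^(t/12.7) = 4.46·(1/2)^(t/160).
Taking log₂: log₂(45/4.46) = t·(1/12.7 − 1/160).
log₂(10.09) = 3.3348; 1/12.7 − 1/160 = 0.07249.
t = 3.3348 / 0.07249 ≈ 46.004 hours.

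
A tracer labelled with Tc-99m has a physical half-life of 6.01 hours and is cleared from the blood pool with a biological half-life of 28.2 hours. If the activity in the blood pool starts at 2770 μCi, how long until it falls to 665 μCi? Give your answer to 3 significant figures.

10.2 hours

1/t_eff = 1/t_phys + 1/t_biol = 1/6.01 + 1/28.2 = 0.20185 per hour.
t_eff = 6.01 × 28.2 / (6.01 + 28.2) ≈ 4.9542 hours.
n = log₂(2770/665) ≈ 2.0585; t = 2.0585 × 4.9542 ≈ 10.198 hours.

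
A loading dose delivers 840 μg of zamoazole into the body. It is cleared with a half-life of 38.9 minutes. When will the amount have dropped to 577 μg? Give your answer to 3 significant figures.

21.1 minutes

Fraction remaining = 577/840 ≈ 0.6869.
n = log₂(840/577) = ln(1.4558)/ln 2 ≈ 0.54182 half-lives.
t = n × t½ = 0.54182 × 38.9 ≈ 21.077 minutes.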